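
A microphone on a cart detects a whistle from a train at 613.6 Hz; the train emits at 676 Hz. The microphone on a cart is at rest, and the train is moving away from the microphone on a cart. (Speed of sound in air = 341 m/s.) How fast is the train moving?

f' = f · v/(v + v_s) ⇒ v_s = v · |1 − f/f'|.
v_s = 341 × |1 − 676/613.6| = 341 × 0.1017 ≈ 35 m/s.

35 m/s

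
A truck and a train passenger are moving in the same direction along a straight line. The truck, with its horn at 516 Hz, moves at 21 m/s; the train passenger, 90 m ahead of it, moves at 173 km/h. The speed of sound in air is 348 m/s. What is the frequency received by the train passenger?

473 Hz

173 km/h = 48.06 m/s.
The train passenger is ahead, so the truck is moving toward it while the train passenger is moving away from the truck.
Both move, so f' = f · (v − v_o)/(v − v_s).
f' = 516 × (348 − 48.06)/(348 − 21) = 516 × 299.94/327 ≈ 473 Hz.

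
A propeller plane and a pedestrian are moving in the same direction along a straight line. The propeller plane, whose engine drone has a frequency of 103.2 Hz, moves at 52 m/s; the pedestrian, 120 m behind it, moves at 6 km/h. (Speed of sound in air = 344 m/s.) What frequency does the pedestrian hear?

6 km/h = 1.667 m/s.
The pedestrian is behind, so the propeller plane is moving away from it while the pedestrian is moving toward the propeller plane.
With source receding and observer approaching, f' = f · (v + v_o)/(v + v_s).
f' = 103.2 × (344 + 1.667)/(344 + 52) = 103.2 × 345.67/396 ≈ 90 Hz.

90 Hz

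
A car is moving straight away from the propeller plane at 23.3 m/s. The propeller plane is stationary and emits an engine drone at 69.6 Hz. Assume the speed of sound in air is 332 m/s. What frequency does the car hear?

65 Hz

Moving observer, stationary source: f' = f · (v − v_o)/v.
f' = 69.6 × (332 − 23.3)/332 = 69.6 × 308.7/332 ≈ 65 Hz.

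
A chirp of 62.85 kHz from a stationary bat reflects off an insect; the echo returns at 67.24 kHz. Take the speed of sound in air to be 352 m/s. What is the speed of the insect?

11.9 m/s

Double Doppler shift off a moving reflector: f₂ = f₀ · (v + u)/(v − u) (u > 0 toward emitter).
Rearranging, u = v · (f₂ − f₀)/(f₂ + f₀) = 352 × 4.39/130.09 ≈ 11.9 m/s.
So the insect is moving at 11.9 m/s toward the emitter.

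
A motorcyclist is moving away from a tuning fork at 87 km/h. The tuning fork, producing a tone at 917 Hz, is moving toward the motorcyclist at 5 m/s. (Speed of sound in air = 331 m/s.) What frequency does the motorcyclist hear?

863 Hz

87 km/h = 24.17 m/s.
General Doppler shift: f' = f · (v − v_o)/(v − v_s).
f' = 917 × (331 − 24.17)/(331 − 5) = 917 × 306.83/326 ≈ 863 Hz.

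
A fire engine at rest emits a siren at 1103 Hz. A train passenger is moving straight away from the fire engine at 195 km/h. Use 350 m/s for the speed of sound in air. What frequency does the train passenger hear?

195 km/h = 54.17 m/s.
Only the observer moves, away from the source, so f' = f · (v − v_o)/v.
f' = 1103 × (350 − 54.17)/350 = 1103 × 295.83/350 ≈ 932 Hz.

932 Hz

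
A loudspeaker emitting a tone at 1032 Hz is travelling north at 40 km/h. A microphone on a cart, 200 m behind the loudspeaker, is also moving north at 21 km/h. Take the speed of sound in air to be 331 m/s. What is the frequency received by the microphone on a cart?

1016 Hz

40 km/h = 11.11 m/s; 21 km/h = 5.833 m/s.
The microphone on a cart is behind, so the loudspeaker is moving away from it while the microphone on a cart is moving toward the loudspeaker.
General Doppler shift: f' = f · (v + v_o)/(v + v_s).
f' = 1032 × (331 + 5.833)/(331 + 11.11) = 1032 × 336.83/342.11 ≈ 1016 Hz.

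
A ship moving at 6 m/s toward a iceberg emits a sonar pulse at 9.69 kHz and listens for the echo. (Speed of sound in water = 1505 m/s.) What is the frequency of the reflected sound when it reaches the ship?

The iceberg receives the sound from a moving source: f₁ = f₀ · v/(v − v_e) = 9.69 × 1505/1499 ≈ 9.73 kHz.
On the return leg the ship is a moving observer: f₂ = f₁ · (v + v_e)/v = 9.73 × 1511/1505 ≈ 9.77 kHz.
Equivalently f₂ = f₀ · (v + v_e)/(v − v_e).

9.77 kHz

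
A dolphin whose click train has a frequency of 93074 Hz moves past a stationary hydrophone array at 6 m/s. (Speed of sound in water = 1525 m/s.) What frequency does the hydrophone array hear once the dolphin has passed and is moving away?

92709 Hz

Receding: f₂ = f · v/(v + v_s) = 93074 × 1525/1531 ≈ 92709 Hz.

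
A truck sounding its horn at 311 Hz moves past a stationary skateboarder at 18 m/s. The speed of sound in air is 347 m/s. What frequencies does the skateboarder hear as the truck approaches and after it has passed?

328 Hz approaching; 296 Hz receding

Approaching: f₁ = f · v/(v − v_s) = 311 × 347/329 ≈ 328 Hz.
Receding: f₂ = f · v/(v + v_s) = 311 × 347/365 ≈ 296 Hz.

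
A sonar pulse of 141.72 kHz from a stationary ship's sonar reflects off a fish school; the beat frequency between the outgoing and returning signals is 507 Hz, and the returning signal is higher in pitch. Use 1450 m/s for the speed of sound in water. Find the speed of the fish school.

Double Doppler shift off a moving reflector: f₂ = f₀ · (v + u)/(v − u) (u > 0 toward emitter).
Returning signal is higher, so f₂ = f₀ + Δf = 141720 + 507 = 142227 Hz.
Rearranging, u = v · (f₂ − f₀)/(f₂ + f₀) = 1450 × 507/283947 ≈ 2.59 m/s.
So the fish school is moving at 2.59 m/s toward the emitter.

2.59 m/s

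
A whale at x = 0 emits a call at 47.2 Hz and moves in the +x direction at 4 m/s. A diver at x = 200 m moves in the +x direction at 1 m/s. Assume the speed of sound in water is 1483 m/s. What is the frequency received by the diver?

47.3 Hz

The observer lies on the +x side, so the source is heading toward the observer and the observer is heading away from the source.
Both move, so f' = f · (v − v_o)/(v − v_s).
f' = 47.2 × (1483 − 1)/(1483 − 4) = 47.2 × 1482/1479 ≈ 47.3 Hz.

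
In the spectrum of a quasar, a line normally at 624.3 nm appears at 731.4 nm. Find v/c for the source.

0.157c

λ'/λ₀ = 1.1716 > 1 (redshift), so the source is receding.
λ'/λ₀ = √((1 + β)/(1 − β)) for a receding source ⇒ β = (r² − 1)/(r² + 1) with r = λ'/λ₀.
β = (1.3725 − 1)/(1.3725 + 1) ≈ 0.157.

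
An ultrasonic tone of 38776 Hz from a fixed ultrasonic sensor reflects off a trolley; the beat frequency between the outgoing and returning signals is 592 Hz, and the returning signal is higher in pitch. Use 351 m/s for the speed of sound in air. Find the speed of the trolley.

Double Doppler shift off a moving reflector: f₂ = f₀ · (v + u)/(v − u) (u > 0 toward emitter).
Returning signal is higher, so f₂ = f₀ + Δf = 38776 + 592 = 39368 Hz.
Rearranging, u = v · (f₂ − f₀)/(f₂ + f₀) = 351 × 592/78144 ≈ 2.66 m/s.
So the trolley is moving at 2.66 m/s toward the emitter.

2.66 m/s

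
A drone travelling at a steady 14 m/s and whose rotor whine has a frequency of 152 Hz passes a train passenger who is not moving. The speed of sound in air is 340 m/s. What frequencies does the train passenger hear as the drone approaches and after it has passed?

Approaching: f₁ = f · v/(v − v_s) = 152 × 340/326 ≈ 159 Hz.
Receding: f₂ = f · v/(v + v_s) = 152 × 340/354 ≈ 146 Hz.

159 Hz approaching; 146 Hz receding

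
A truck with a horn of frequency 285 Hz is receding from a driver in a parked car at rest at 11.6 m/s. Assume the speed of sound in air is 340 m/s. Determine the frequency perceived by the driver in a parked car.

276 Hz

With the source moving away from a stationary observer, f' = f · v/(v + v_s).
f' = 285 × 340/(340 + 11.6) = 285 × 340/351.6 ≈ 276 Hz.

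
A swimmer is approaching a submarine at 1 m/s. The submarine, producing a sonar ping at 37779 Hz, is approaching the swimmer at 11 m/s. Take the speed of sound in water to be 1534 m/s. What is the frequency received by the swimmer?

General Doppler shift: f' = f · (v + v_o)/(v − v_s).
f' = 37779 × (1534 + 1)/(1534 − 11) = 37779 × 1535/1523 ≈ 38077 Hz.

38077 Hz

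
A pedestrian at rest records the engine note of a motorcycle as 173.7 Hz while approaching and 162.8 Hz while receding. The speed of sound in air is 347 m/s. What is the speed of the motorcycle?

11.2 m/s

f₁/f₂ = (v + v_s)/(v − v_s), so v_s = v · (f₁ − f₂)/(f₁ + f₂).
v_s = 347 × (173.7 − 162.8)/(173.7 + 162.8) = 347 × 10.9/336.5 ≈ 11.2 m/s.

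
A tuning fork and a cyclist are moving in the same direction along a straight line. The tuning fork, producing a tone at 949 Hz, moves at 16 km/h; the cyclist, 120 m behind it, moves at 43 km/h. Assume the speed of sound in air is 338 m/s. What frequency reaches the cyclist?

970 Hz

16 km/h = 4.444 m/s; 43 km/h = 11.94 m/s.
The cyclist is behind, so the tuning fork is moving away from it while the cyclist is moving toward the tuning fork.
General Doppler shift: f' = f · (v + v_o)/(v + v_s).
f' = 949 × (338 + 11.94)/(338 + 4.444) = 949 × 349.94/342.44 ≈ 970 Hz.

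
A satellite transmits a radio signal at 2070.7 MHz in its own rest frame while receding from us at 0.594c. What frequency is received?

Relativistic Doppler for frequency: f' = f₀ · √((1 − β)/(1 + β)).
f' = 2070.7 × √(0.4060/1.5940) = 2070.7 × 0.50468 ≈ 1045.0 MHz.

1045.0 MHz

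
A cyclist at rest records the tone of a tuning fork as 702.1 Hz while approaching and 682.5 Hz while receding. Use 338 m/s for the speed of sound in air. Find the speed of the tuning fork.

f₁/f₂ = (v + v_s)/(v − v_s), so v_s = v · (f₁ − f₂)/(f₁ + f₂).
v_s = 338 × (702.1 − 682.5)/(702.1 + 682.5) = 338 × 19.6/1384.6 ≈ 4.8 m/s.

4.8 m/s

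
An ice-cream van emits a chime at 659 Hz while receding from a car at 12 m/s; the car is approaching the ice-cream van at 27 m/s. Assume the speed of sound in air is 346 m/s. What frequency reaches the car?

687 Hz

General Doppler shift: f' = f · (v + v_o)/(v + v_s).
f' = 659 × (346 + 27)/(346 + 12) = 659 × 373/358 ≈ 687 Hz.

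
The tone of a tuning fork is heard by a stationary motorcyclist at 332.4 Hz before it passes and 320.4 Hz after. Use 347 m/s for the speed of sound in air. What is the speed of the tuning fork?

f₁/f₂ = (v + v_s)/(v − v_s), so v_s = v · (f₁ − f₂)/(f₁ + f₂).
v_s = 347 × (332.4 − 320.4)/(332.4 + 320.4) = 347 × 12.0/652.8 ≈ 6.4 m/s.

6.4 m/s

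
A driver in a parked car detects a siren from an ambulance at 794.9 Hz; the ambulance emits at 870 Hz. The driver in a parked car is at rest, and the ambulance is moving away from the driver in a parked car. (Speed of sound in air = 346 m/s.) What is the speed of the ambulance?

f' = f · v/(v + v_s) ⇒ v_s = v · |1 − f/f'|.
v_s = 346 × |1 − 870/794.9| = 346 × 0.09448 ≈ 33 m/s.

33 m/s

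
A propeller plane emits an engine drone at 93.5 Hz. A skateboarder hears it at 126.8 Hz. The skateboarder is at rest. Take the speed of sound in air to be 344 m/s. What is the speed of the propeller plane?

f' > f, so the propeller plane is approaching.
f' = f · v/(v − v_s) ⇒ v_s = v · |1 − f/f'|.
v_s = 344 × |1 − 93.5/126.8| = 344 × 0.2626 ≈ 90 m/s.

90 m/s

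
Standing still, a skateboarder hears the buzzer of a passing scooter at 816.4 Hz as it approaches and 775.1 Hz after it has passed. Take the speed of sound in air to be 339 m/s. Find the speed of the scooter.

f₁/f₂ = (v + v_s)/(v − v_s), so v_s = v · (f₁ − f₂)/(f₁ + f₂).
v_s = 339 × (816.4 − 775.1)/(816.4 + 775.1) = 339 × 41.3/1591.5 ≈ 8.8 m/s.

8.8 m/s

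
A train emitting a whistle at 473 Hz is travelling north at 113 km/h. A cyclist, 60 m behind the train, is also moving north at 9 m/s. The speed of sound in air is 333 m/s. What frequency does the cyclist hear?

444 Hz

113 km/h = 31.39 m/s.
The cyclist is behind, so the train is moving away from it while the cyclist is moving toward the train.
Both move, so f' = f · (v + v_o)/(v + v_s).
f' = 473 × (333 + 9)/(333 + 31.39) = 473 × 342/364.39 ≈ 444 Hz.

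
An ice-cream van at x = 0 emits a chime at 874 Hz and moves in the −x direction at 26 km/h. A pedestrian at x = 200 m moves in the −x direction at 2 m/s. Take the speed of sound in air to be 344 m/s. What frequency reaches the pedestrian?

861 Hz

26 km/h = 7.222 m/s.
The observer lies on the +x side, so the source is heading away from the observer and the observer is heading toward the source.
With source receding and observer approaching, f' = f · (v + v_o)/(v + v_s).
f' = 874 × (344 + 2)/(344 + 7.222) = 874 × 346/351.22 ≈ 861 Hz.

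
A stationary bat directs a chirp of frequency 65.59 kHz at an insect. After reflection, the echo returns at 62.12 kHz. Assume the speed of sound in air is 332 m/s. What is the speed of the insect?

Double Doppler shift off a moving reflector: f₂ = f₀ · (v + u)/(v − u) (u > 0 toward emitter).
Rearranging, u = v · (f₂ − f₀)/(f₂ + f₀) = 332 × -3.47/127.71 ≈ -9.0 m/s.
So the insect is moving at 9.0 m/s away from the emitter.

9.0 m/s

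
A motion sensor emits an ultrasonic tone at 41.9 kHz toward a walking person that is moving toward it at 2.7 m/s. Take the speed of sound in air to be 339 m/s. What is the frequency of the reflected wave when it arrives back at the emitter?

42.6 kHz

The walking person first receives the wave as a moving observer: f₁ = f₀ · (v + u)/v = 41.9 × (339 + 2.7)/339 ≈ 42.2 kHz.
The reflection then acts as a moving source: f₂ = f₁ · v/(v − u) ≈ 42.6 kHz.
Equivalently f₂ = f₀ · (v + u)/(v − u).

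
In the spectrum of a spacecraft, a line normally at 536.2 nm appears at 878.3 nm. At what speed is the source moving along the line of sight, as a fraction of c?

0.457

λ'/λ₀ = 1.6380 > 1 (redshift), so the source is receding.
λ'/λ₀ = √((1 + β)/(1 − β)) for a receding source ⇒ β = (r² − 1)/(r² + 1) with r = λ'/λ₀.
β = (2.6831 − 1)/(2.6831 + 1) ≈ 0.457.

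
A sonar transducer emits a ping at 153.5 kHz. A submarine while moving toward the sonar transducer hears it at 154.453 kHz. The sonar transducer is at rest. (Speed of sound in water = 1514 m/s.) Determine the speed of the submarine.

f' = f · (v + v_o)/v ⇒ v_o = v · |f'/f − 1|.
v_o = 1514 × |154.453/153.5 − 1| = 1514 × 0.006208 ≈ 9.4 m/s.

9.4 m/s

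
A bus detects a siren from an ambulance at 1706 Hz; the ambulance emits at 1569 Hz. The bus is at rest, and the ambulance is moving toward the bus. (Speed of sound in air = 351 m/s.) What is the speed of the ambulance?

f' = f · v/(v − v_s) ⇒ v_s = v · |1 − f/f'|.
v_s = 351 × |1 − 1569/1706| = 351 × 0.0803 ≈ 28 m/s.

28 m/s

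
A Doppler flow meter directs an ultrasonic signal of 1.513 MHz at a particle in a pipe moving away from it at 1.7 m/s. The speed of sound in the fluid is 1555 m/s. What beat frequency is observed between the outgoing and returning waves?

The particle in a pipe first receives the wave as a moving observer: f₁ = f₀ · (v − u)/v = 1.513 × (1555 − 1.7)/1555 ≈ 1.51135 MHz.
On reflection it acts as a source moving away from the stationary detector: f₂ = f₁ · v/(v + u) = 1.51135 × 1555/1556.7 ≈ 1.50970 MHz.
Equivalently f₂ = f₀ · (v − u)/(v + u).
Beat frequency (with f₀ = 1513000 Hz): |f₂ − f₀| = 2u·f₀/(v + u) = 2 × 1.7 × 1513000/1556.7 ≈ 3305 Hz.

3305 Hz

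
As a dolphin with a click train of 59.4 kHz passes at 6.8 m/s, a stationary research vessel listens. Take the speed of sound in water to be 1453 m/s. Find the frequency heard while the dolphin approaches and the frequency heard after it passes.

Approaching: f₁ = f · v/(v − v_s) = 59.4 × 1453/1446.2 ≈ 59.7 kHz.
Receding: f₂ = f · v/(v + v_s) = 59.4 × 1453/1459.8 ≈ 59.1 kHz.

59.7 kHz approaching; 59.1 kHz receding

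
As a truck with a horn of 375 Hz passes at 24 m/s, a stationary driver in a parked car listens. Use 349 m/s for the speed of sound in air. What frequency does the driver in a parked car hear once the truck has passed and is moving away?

Receding: f₂ = f · v/(v + v_s) = 375 × 349/373 ≈ 351 Hz.

351 Hz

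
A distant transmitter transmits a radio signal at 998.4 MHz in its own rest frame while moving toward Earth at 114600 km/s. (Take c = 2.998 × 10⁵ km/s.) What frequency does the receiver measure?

β = v/c = 114600/299800 = 0.3823.
Relativistic Doppler for frequency: f' = f₀ · √((1 + β)/(1 − β)).
f' = 998.4 × √(1.3823/0.6177) = 998.4 × 1.49585 ≈ 1493.5 MHz.

1493.5 MHz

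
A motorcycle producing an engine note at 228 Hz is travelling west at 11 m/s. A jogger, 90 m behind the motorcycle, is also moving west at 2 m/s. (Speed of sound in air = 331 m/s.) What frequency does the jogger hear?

The jogger is behind, so the motorcycle is moving away from it while the jogger is moving toward the motorcycle.
With source receding and observer approaching, f' = f · (v + v_o)/(v + v_s).
f' = 228 × (331 + 2)/(331 + 11) = 228 × 333/342 ≈ 222 Hz.

222 Hz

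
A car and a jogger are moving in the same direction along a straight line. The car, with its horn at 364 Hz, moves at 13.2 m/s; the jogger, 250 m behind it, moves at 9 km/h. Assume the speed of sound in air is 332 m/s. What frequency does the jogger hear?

9 km/h = 2.5 m/s.
The jogger is behind, so the car is moving away from it while the jogger is moving toward the car.
Both move, so f' = f · (v + v_o)/(v + v_s).
f' = 364 × (332 + 2.5)/(332 + 13.2) = 364 × 334.5/345.2 ≈ 353 Hz.

353 Hz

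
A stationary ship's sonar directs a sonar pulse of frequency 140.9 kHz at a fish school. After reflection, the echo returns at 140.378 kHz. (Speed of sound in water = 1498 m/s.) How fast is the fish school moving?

2.78 m/s

Double Doppler shift off a moving reflector: f₂ = f₀ · (v + u)/(v − u) (u > 0 toward emitter).
Rearranging, u = v · (f₂ − f₀)/(f₂ + f₀) = 1498 × -0.522/281.278 ≈ -2.78 m/s.
So the fish school is moving at 2.78 m/s away from the emitter.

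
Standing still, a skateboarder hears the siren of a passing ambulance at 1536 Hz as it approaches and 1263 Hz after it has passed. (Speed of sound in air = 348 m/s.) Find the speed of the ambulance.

34 m/s

f₁/f₂ = (v + v_s)/(v − v_s), so v_s = v · (f₁ − f₂)/(f₁ + f₂).
v_s = 348 × (1536 − 1263)/(1536 + 1263) = 348 × 273/2799 ≈ 34 m/s.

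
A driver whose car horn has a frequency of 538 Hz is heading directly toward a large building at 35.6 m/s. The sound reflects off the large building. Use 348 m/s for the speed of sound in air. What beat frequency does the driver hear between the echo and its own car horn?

The large building receives the sound from a moving source: f₁ = f₀ · v/(v − v_e) = 538 × 348/312.4 ≈ 599.3 Hz.
On the return leg the driver is a moving observer: f₂ = f₁ · (v + v_e)/v = 599.3 × 383.6/348 ≈ 660.6 Hz.
Equivalently f₂ = f₀ · (v + v_e)/(v − v_e).
Beat against the emitted tone: |f₂ − f₀| = 2v_e·f₀/(v − v_e) = 2 × 35.6 × 538/312.4 ≈ 123 Hz.

123 Hz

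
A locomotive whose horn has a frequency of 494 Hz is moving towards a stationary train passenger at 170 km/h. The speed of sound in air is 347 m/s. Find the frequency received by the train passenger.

170 km/h = 47.22 m/s.
With the source moving toward a stationary observer, f' = f · v/(v − v_s).
f' = 494 × 347/(347 − 47.22) = 494 × 347/299.8 ≈ 572 Hz.

572 Hz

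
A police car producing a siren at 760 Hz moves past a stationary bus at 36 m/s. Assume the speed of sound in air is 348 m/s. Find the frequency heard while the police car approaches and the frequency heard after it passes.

848 Hz approaching; 689 Hz receding

Approaching: f₁ = f · v/(v − v_s) = 760 × 348/312 ≈ 848 Hz.
Receding: f₂ = f · v/(v + v_s) = 760 × 348/384 ≈ 689 Hz.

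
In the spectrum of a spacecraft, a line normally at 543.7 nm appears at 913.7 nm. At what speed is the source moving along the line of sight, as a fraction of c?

λ'/λ₀ = 1.6805 > 1 (redshift), so the source is receding.
λ'/λ₀ = √((1 + β)/(1 − β)) for a receding source ⇒ β = (r² − 1)/(r² + 1) with r = λ'/λ₀.
β = (2.8242 − 1)/(2.8242 + 1) ≈ 0.477.

0.477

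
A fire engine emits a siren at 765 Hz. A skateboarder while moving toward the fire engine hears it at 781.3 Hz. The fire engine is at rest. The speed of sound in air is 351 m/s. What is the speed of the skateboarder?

7.5 m/s

f' = f · (v + v_o)/v ⇒ v_o = v · |f'/f − 1|.
v_o = 351 × |781.3/765 − 1| = 351 × 0.02131 ≈ 7.5 m/s.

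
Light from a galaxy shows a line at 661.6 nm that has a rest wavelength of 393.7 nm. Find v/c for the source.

0.477

λ'/λ₀ = 1.6805 > 1 (redshift), so the source is receding.
λ'/λ₀ = √((1 + β)/(1 − β)) for a receding source ⇒ β = (r² − 1)/(r² + 1) with r = λ'/λ₀.
β = (2.8240 − 1)/(2.8240 + 1) ≈ 0.477.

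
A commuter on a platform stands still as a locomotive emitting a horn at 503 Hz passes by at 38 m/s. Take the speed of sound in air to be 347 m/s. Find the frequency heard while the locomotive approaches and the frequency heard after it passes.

Approaching: f₁ = f · v/(v − v_s) = 503 × 347/309 ≈ 565 Hz.
Receding: f₂ = f · v/(v + v_s) = 503 × 347/385 ≈ 453 Hz.

565 Hz approaching; 453 Hz receding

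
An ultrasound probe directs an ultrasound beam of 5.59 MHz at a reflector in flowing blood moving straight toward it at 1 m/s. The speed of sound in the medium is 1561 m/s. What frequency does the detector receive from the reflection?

5.597 MHz

At the reflector in flowing blood (a moving observer), f₁ = f₀ · (v + u)/v = 5.59 × 1562/1561 ≈ 5.594 MHz.
On reflection it acts as a source moving toward the stationary detector: f₂ = f₁ · v/(v − u) = 5.594 × 1561/1560 ≈ 5.597 MHz.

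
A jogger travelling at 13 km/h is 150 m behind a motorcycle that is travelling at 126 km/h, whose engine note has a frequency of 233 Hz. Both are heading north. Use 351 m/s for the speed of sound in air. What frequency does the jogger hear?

126 km/h = 35 m/s; 13 km/h = 3.611 m/s.
The jogger is behind, so the motorcycle is moving away from it while the jogger is moving toward the motorcycle.
With source receding and observer approaching, f' = f · (v + v_o)/(v + v_s).
f' = 233 × (351 + 3.611)/(351 + 35) = 233 × 354.61/386 ≈ 214 Hz.

214 Hz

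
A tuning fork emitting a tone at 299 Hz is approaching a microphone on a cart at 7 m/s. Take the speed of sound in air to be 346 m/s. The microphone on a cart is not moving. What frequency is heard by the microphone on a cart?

305 Hz

Moving source, stationary observer: f' = f · v/(v − v_s) since the source is approaching.
f' = 299 × 346/(346 − 7) = 299 × 346/339 ≈ 305 Hz.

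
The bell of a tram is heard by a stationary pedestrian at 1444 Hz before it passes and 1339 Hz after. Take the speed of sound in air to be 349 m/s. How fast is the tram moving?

13.2 m/s

f₁/f₂ = (v + v_s)/(v − v_s), so v_s = v · (f₁ − f₂)/(f₁ + f₂).
v_s = 349 × (1444 − 1339)/(1444 + 1339) = 349 × 105/2783 ≈ 13.2 m/s.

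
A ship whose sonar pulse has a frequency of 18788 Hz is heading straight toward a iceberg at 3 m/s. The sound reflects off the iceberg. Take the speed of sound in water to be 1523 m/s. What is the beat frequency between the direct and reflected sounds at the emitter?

74 Hz

The iceberg receives the sound from a moving source: f₁ = f₀ · v/(v − v_e) = 18788 × 1523/1520 ≈ 18825.1 Hz.
On the return leg the ship is a moving observer: f₂ = f₁ · (v + v_e)/v = 18825.1 × 1526/1523 ≈ 18862.2 Hz.
Equivalently f₂ = f₀ · (v + v_e)/(v − v_e).
Beat against the emitted tone: |f₂ − f₀| = 2v_e·f₀/(v − v_e) = 2 × 3 × 18788/1520 ≈ 74 Hz.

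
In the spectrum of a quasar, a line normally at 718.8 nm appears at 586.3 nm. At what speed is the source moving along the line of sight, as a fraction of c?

λ'/λ₀ = 0.8157 < 1 (blueshift), so the source is approaching.
λ'/λ₀ = √((1 − β)/(1 + β)) for an approaching source ⇒ β = (1 − r²)/(1 + r²) with r = λ'/λ₀.
β = (1 − 0.6653)/(1 + 0.6653) ≈ 0.201.

0.201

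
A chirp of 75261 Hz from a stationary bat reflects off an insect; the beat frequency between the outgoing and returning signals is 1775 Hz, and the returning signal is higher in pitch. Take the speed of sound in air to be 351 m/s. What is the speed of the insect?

4.1 m/s

Double Doppler shift off a moving reflector: f₂ = f₀ · (v + u)/(v − u) (u > 0 toward emitter).
Returning signal is higher, so f₂ = f₀ + Δf = 75261 + 1775 = 77036 Hz.
Rearranging, u = v · (f₂ − f₀)/(f₂ + f₀) = 351 × 1775/152297 ≈ 4.1 m/s.
So the insect is moving at 4.1 m/s toward the emitter.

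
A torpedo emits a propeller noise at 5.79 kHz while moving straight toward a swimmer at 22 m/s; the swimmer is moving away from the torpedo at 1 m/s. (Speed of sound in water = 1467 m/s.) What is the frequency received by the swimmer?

5.87 kHz

Both move, so f' = f · (v − v_o)/(v − v_s).
f' = 5.79 × (1467 − 1)/(1467 − 22) = 5.79 × 1466/1445 ≈ 5.87 kHz.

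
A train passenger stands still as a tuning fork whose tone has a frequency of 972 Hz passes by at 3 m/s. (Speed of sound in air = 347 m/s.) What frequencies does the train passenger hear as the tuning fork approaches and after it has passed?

Approaching: f₁ = f · v/(v − v_s) = 972 × 347/344 ≈ 980 Hz.
Receding: f₂ = f · v/(v + v_s) = 972 × 347/350 ≈ 964 Hz.

980 Hz approaching; 964 Hz receding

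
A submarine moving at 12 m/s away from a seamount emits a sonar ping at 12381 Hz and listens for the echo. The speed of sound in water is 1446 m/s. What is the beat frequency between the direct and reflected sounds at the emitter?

204 Hz

The seamount receives the sound from a moving source: f₁ = f₀ · v/(v + v_e) = 12381 × 1446/1458 ≈ 12279 Hz.
On the return leg the submarine is a moving observer: f₂ = f₁ · (v − v_e)/v = 12279 × 1434/1446 ≈ 12177 Hz.
Equivalently f₂ = f₀ · (v − v_e)/(v + v_e).
Beat against the emitted tone: |f₂ − f₀| = 2v_e·f₀/(v + v_e) = 2 × 12 × 12381/1458 ≈ 204 Hz.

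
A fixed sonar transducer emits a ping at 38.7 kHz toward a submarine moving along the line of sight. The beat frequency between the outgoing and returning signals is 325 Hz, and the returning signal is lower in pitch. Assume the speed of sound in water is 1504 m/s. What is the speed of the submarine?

6.3 m/s

Double Doppler shift off a moving reflector: f₂ = f₀ · (v + u)/(v − u) (u > 0 toward emitter).
Returning signal is lower, so f₂ = f₀ − Δf = 38700 − 325 = 38375 Hz.
Rearranging, u = v · (f₂ − f₀)/(f₂ + f₀) = 1504 × -325/77075 ≈ -6.3 m/s.
So the submarine is moving at 6.3 m/s away from the emitter.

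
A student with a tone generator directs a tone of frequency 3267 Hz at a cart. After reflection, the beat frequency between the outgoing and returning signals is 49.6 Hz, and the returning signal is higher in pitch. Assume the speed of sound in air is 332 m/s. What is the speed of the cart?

Double Doppler shift off a moving reflector: f₂ = f₀ · (v + u)/(v − u) (u > 0 toward emitter).
Returning signal is higher, so f₂ = f₀ + Δf = 3267 + 49.6 = 3316.6 Hz.
Rearranging, u = v · (f₂ − f₀)/(f₂ + f₀) = 332 × 49.6/6583.6 ≈ 2.50 m/s.
So the cart is moving at 2.50 m/s toward the emitter.

2.50 m/s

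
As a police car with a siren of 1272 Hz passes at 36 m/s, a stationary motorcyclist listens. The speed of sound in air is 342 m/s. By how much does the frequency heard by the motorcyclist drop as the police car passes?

Approaching: f₁ = f · v/(v − v_s) = 1272 × 342/306 ≈ 1422 Hz.
Receding: f₂ = f · v/(v + v_s) = 1272 × 342/378 ≈ 1151 Hz.
Drop: f₁ − f₂ = 2f·v·v_s/(v² − v_s²) = 2 × 1272 × 342 × 36/(342² − 36²) ≈ 271 Hz.

271 Hz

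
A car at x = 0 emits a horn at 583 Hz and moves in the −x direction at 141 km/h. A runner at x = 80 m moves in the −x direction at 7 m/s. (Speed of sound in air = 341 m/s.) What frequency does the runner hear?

141 km/h = 39.17 m/s.
The observer lies on the +x side, so the source is heading away from the observer and the observer is heading toward the source.
General Doppler shift: f' = f · (v + v_o)/(v + v_s).
f' = 583 × (341 + 7)/(341 + 39.17) = 583 × 348/380.17 ≈ 534 Hz.

534 Hz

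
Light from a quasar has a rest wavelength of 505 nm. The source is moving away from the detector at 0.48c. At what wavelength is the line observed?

Relativistic Doppler for wavelength: λ' = λ₀ · √((1 + β)/(1 − β)).
λ' = 505 × √(1.4800/0.5200) = 505 × 1.68705 ≈ 852.0 nm.

852.0 nm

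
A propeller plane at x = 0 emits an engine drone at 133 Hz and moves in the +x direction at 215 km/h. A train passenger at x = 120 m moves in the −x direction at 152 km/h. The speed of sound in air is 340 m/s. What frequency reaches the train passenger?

181 Hz

215 km/h = 59.72 m/s; 152 km/h = 42.22 m/s.
The observer lies on the +x side, so the source is heading toward the observer and the observer is heading toward the source.
With source approaching and observer approaching, f' = f · (v + v_o)/(v − v_s).
f' = 133 × (340 + 42.22)/(340 − 59.72) = 133 × 382.22/280.28 ≈ 181 Hz.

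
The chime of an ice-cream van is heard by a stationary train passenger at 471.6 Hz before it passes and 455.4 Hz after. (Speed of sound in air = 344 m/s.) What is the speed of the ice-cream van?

6.0 m/s

f₁/f₂ = (v + v_s)/(v − v_s), so v_s = v · (f₁ − f₂)/(f₁ + f₂).
v_s = 344 × (471.6 − 455.4)/(471.6 + 455.4) = 344 × 16.2/927.0 ≈ 6.0 m/s.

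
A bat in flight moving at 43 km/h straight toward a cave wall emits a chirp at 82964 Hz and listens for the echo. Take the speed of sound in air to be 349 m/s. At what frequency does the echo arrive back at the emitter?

43 km/h = 11.94 m/s.
The cave wall receives the sound from a moving source: f₁ = f₀ · v/(v − v_e) = 82964 × 349/337.06 ≈ 85904 Hz.
On the return leg the bat in flight is a moving observer: f₂ = f₁ · (v + v_e)/v = 85904 × 360.94/349 ≈ 88844 Hz.
Equivalently f₂ = f₀ · (v + v_e)/(v − v_e).

88844 Hz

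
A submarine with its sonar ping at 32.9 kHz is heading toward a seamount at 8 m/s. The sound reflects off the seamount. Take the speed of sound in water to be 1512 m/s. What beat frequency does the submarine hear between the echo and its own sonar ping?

350 Hz

The seamount receives the sound from a moving source: f₁ = f₀ · v/(v − v_e) = 32.9 × 1512/1504 ≈ 33.075 kHz.
On the return leg the submarine is a moving observer: f₂ = f₁ · (v + v_e)/v = 33.075 × 1520/1512 ≈ 33.250 kHz.
Beat against the emitted tone (with f₀ = 32900 Hz): |f₂ − f₀| = 2v_e·f₀/(v − v_e) = 2 × 8 × 32900/1504 ≈ 350 Hz.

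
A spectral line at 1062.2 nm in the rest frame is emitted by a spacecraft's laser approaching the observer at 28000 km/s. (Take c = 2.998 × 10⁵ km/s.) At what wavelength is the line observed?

967.2 nm

β = v/c = 28000/299800 = 0.0934.
Relativistic Doppler for wavelength: λ' = λ₀ · √((1 − β)/(1 + β)).
λ' = 1062.2 × √(0.9066/1.0934) = 1062.2 × 0.91058 ≈ 967.2 nm.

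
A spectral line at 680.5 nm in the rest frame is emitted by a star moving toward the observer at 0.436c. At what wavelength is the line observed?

Relativistic Doppler for wavelength: λ' = λ₀ · √((1 − β)/(1 + β)).
λ' = 680.5 × √(0.5640/1.4360) = 680.5 × 0.62670 ≈ 426.5 nm.

426.5 nm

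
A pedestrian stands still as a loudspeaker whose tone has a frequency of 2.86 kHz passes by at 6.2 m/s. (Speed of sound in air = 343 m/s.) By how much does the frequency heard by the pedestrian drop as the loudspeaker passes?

0.103 kHz

Approaching: f₁ = f · v/(v − v_s) = 2.86 × 343/336.8 ≈ 2.913 kHz.
Receding: f₂ = f · v/(v + v_s) = 2.86 × 343/349.2 ≈ 2.809 kHz.
Drop: f₁ − f₂ = 2f·v·v_s/(v² − v_s²) = 2 × 2.86 × 343 × 6.2/(343² − 6.2²) ≈ 0.103 kHz.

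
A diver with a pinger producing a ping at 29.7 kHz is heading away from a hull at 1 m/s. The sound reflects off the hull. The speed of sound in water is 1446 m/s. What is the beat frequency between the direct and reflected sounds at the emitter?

The hull receives the sound from a moving source: f₁ = f₀ · v/(v + v_e) = 29.7 × 1446/1447 ≈ 29.6795 kHz.
On the return leg the diver with a pinger is a moving observer: f₂ = f₁ · (v − v_e)/v = 29.6795 × 1445/1446 ≈ 29.6589 kHz.
Beat against the emitted tone (with f₀ = 29700 Hz): |f₂ − f₀| = 2v_e·f₀/(v + v_e) = 2 × 1 × 29700/1447 ≈ 41.1 Hz.

41.1 Hz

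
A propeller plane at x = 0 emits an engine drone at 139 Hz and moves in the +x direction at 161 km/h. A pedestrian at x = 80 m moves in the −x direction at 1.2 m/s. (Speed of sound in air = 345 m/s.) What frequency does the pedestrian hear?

161 km/h = 44.72 m/s.
The observer lies on the +x side, so the source is heading toward the observer and the observer is heading toward the source.
Both move, so f' = f · (v + v_o)/(v − v_s).
f' = 139 × (345 + 1.2)/(345 − 44.72) = 139 × 346.2/300.28 ≈ 160 Hz.

160 Hz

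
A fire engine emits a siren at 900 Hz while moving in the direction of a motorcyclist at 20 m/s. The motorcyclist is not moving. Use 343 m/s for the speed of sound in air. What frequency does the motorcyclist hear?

With the source moving toward a stationary observer, f' = f · v/(v − v_s).
f' = 900 × 343/(343 − 20) = 900 × 343/323 ≈ 956 Hz.

956 Hz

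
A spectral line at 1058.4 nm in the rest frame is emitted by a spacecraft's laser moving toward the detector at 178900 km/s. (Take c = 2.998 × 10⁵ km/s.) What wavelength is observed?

531.9 nm

β = v/c = 178900/299800 = 0.5967.
Relativistic Doppler for wavelength: λ' = λ₀ · √((1 − β)/(1 + β)).
λ' = 1058.4 × √(0.4033/1.5967) = 1058.4 × 0.50255 ≈ 531.9 nm.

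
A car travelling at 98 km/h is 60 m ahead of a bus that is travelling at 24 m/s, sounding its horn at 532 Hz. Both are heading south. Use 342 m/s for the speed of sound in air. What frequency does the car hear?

98 km/h = 27.22 m/s.
The car is ahead, so the bus is moving toward it while the car is moving away from the bus.
Both move, so f' = f · (v − v_o)/(v − v_s).
f' = 532 × (342 − 27.22)/(342 − 24) = 532 × 314.78/318 ≈ 527 Hz.

527 Hz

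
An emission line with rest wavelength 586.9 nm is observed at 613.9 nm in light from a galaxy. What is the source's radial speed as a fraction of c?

λ'/λ₀ = 1.0460 > 1 (redshift), so the source is receding.
λ'/λ₀ = √((1 + β)/(1 − β)) for a receding source ⇒ β = (r² − 1)/(r² + 1) with r = λ'/λ₀.
β = (1.0941 − 1)/(1.0941 + 1) ≈ 0.045.

0.045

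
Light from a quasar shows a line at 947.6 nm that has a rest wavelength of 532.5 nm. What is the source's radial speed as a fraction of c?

0.520

λ'/λ₀ = 1.7795 > 1 (redshift), so the source is receding.
λ'/λ₀ = √((1 + β)/(1 − β)) for a receding source ⇒ β = (r² − 1)/(r² + 1) with r = λ'/λ₀.
β = (3.1667 − 1)/(3.1667 + 1) ≈ 0.520.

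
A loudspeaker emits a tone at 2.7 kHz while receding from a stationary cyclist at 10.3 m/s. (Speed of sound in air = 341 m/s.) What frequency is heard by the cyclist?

Only the source moves, away from the listener, so f' = f · v/(v + v_s).
f' = 2.7 × 341/(341 + 10.3) = 2.7 × 341/351.3 ≈ 2.62 kHz.

2.62 kHz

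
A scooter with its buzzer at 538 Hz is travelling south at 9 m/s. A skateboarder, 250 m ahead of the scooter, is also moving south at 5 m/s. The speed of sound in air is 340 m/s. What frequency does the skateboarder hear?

The skateboarder is ahead, so the scooter is moving toward it while the skateboarder is moving away from the scooter.
General Doppler shift: f' = f · (v − v_o)/(v − v_s).
f' = 538 × (340 − 5)/(340 − 9) = 538 × 335/331 ≈ 545 Hz.

545 Hz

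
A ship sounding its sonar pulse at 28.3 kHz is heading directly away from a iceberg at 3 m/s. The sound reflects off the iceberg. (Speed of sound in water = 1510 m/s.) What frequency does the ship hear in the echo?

28.2 kHz

The iceberg receives the sound from a moving source: f₁ = f₀ · v/(v + v_e) = 28.3 × 1510/1513 ≈ 28.2 kHz.
On the return leg the ship is a moving observer: f₂ = f₁ · (v − v_e)/v = 28.2 × 1507/1510 ≈ 28.2 kHz.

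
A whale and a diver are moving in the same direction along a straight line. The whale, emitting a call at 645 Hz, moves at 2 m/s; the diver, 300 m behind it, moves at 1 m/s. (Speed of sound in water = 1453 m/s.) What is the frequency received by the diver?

645 Hz

The diver is behind, so the whale is moving away from it while the diver is moving toward the whale.
General Doppler shift: f' = f · (v + v_o)/(v + v_s).
f' = 645 × (1453 + 1)/(1453 + 2) = 645 × 1454/1455 ≈ 645 Hz.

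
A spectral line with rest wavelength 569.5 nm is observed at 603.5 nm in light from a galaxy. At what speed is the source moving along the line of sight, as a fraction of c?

0.058

λ'/λ₀ = 1.0597 > 1 (redshift), so the source is receding.
λ'/λ₀ = √((1 + β)/(1 − β)) for a receding source ⇒ β = (r² − 1)/(r² + 1) with r = λ'/λ₀.
β = (1.1230 − 1)/(1.1230 + 1) ≈ 0.058.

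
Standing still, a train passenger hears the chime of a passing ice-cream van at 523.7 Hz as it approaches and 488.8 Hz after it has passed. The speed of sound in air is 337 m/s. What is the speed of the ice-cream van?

f₁/f₂ = (v + v_s)/(v − v_s), so v_s = v · (f₁ − f₂)/(f₁ + f₂).
v_s = 337 × (523.7 − 488.8)/(523.7 + 488.8) = 337 × 34.9/1012.5 ≈ 11.6 m/s.

11.6 m/s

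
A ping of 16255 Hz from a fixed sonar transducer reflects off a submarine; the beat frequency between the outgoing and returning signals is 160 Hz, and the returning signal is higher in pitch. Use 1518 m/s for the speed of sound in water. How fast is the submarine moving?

7.4 m/s

Double Doppler shift off a moving reflector: f₂ = f₀ · (v + u)/(v − u) (u > 0 toward emitter).
Returning signal is higher, so f₂ = f₀ + Δf = 16255 + 160 = 16415 Hz.
Rearranging, u = v · (f₂ − f₀)/(f₂ + f₀) = 1518 × 160/32670 ≈ 7.4 m/s.
So the submarine is moving at 7.4 m/s toward the emitter.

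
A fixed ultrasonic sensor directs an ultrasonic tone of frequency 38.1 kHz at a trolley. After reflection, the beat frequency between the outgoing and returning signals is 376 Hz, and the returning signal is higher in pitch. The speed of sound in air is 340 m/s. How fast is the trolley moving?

Double Doppler shift off a moving reflector: f₂ = f₀ · (v + u)/(v − u) (u > 0 toward emitter).
Returning signal is higher, so f₂ = f₀ + Δf = 38100 + 376 = 38476 Hz.
Rearranging, u = v · (f₂ − f₀)/(f₂ + f₀) = 340 × 376/76576 ≈ 1.67 m/s.
So the trolley is moving at 1.67 m/s toward the emitter.

1.67 m/s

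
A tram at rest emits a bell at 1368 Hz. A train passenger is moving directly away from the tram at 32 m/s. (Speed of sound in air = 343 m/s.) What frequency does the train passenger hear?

Moving observer, stationary source: f' = f · (v − v_o)/v.
f' = 1368 × (343 − 32)/343 = 1368 × 311/343 ≈ 1240 Hz.

1240 Hz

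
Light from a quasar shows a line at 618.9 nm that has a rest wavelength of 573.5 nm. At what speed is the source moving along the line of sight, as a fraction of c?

λ'/λ₀ = 1.0792 > 1 (redshift), so the source is receding.
λ'/λ₀ = √((1 + β)/(1 − β)) for a receding source ⇒ β = (r² − 1)/(r² + 1) with r = λ'/λ₀.
β = (1.1646 − 1)/(1.1646 + 1) ≈ 0.076.

0.076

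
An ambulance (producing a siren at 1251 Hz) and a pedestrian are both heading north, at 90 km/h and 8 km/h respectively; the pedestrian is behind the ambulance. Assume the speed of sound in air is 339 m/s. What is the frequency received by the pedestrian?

90 km/h = 25 m/s; 8 km/h = 2.222 m/s.
The pedestrian is behind, so the ambulance is moving away from it while the pedestrian is moving toward the ambulance.
Both move, so f' = f · (v + v_o)/(v + v_s).
f' = 1251 × (339 + 2.222)/(339 + 25) = 1251 × 341.22/364 ≈ 1173 Hz.

1173 Hz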